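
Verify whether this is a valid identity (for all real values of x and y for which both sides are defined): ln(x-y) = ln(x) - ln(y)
Claim: ln(x-y) = ln(x) - ln(y).
Test a specific point where both sides are defined: x = 1, y = 1/2.
LHS = ln(x-y) ≈ -0.6931
RHS = ln(x) - ln(y) ≈ 0.6931
Since -0.6931 ≠ 0.6931, the equation fails at this point, so it cannot hold for all real values of x and y for which both sides are defined.
ln(x) - ln(y) = ln(x/y), not ln(x-y).

Conclusion: No, this is NOT an identity.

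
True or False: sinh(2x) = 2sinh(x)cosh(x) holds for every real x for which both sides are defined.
True.

Claim: sinh(2x) = 2sinh(x)cosh(x).
Reasoning: 2sinh(x)cosh(x) = 2 · (e^x - e^-x)/2 · (e^x + e^-x)/2 = (e^(2x) - e^(-2x))/2 = sinh(2x).
So the two sides agree for every real x for which both sides are defined.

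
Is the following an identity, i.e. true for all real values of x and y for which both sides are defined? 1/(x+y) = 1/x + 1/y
No, this is NOT an identity.

Claim: 1/(x+y) = 1/x + 1/y.
Test a specific point where both sides are defined: x = -3, y = 2.
LHS = 1/(x+y) ≈ -1.0000
RHS = 1/x + 1/y ≈ 0.1667
Since -1.0000 ≠ 0.1667, the equation fails at this point, so it cannot hold for all real values of x and y for which both sides are defined.
1/x + 1/y = (x+y)/(xy), which is not 1/(x+y).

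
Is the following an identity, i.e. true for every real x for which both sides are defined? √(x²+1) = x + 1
Claim: √(x²+1) = x + 1.
Test a specific point where both sides are defined: x = -1.
LHS = √(x²+1) ≈ 1.4142
RHS = x + 1 ≈ 0.0000
Since 1.4142 ≠ 0.0000, the equation fails at this point, so it cannot hold for every real x for which both sides are defined.
(x+1)² = x² + 2x + 1 ≠ x² + 1 unless x = 0.

Conclusion: No, this is NOT an identity.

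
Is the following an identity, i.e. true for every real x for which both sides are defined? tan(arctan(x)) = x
Yes, this is an identity.

Claim: tan(arctan(x)) = x.
Reasoning: For every real x, arctan(x) is by definition the angle in (-π/2, π/2) whose tangent equals x. Taking the tangent of that angle returns x.
So the two sides agree for every real x for which both sides are defined.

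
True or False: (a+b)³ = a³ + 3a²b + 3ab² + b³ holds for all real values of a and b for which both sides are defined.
Claim: (a+b)³ = a³ + 3a²b + 3ab² + b³.
Reasoning: (a+b)³ = (a+b)(a+b)² = (a+b)(a² + 2ab + b²) = a³ + 2a²b + ab² + a²b + 2ab² + b³ = a³ + 3a²b + 3ab² + b³.
So the two sides agree for all real values of a and b for which both sides are defined.

Conclusion: True.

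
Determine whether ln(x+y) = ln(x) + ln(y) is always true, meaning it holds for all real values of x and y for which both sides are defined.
No, this is NOT an identity.

Claim: ln(x+y) = ln(x) + ln(y).
Test a specific point where both sides are defined: x = 3, y = 5.
LHS = ln(x+y) ≈ 2.0794
RHS = ln(x) + ln(y) ≈ 2.7081
Since 2.0794 ≠ 2.7081, the equation fails at this point, so it cannot hold for all real values of x and y for which both sides are defined.
ln(x) + ln(y) = ln(xy), not ln(x+y).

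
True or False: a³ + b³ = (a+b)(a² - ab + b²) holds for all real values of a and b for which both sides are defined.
Claim: a³ + b³ = (a+b)(a² - ab + b²).
Reasoning: Expand the right side: (a+b)(a² - ab + b²) = a³ - a²b + ab² + a²b - ab² + b³ = a³ + b³ (the middle terms cancel in pairs).
So the two sides agree for all real values of a and b for which both sides are defined.

Conclusion: True.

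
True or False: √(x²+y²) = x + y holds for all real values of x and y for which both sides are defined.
Claim: √(x²+y²) = x + y.
Test a specific point where both sides are defined: x = 2, y = -1.
LHS = √(x²+y²) ≈ 2.2361
RHS = x + y ≈ 1.0000
Since 2.2361 ≠ 1.0000, the equation fails at this point, so it cannot hold for all real values of x and y for which both sides are defined.
(x+y)² = x² + 2xy + y², not x² + y², so the square root does not split this way.

Conclusion: False.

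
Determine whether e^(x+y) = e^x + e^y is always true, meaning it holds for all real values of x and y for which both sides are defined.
Claim: e^(x+y) = e^x + e^y.
Test a specific point where both sides are defined: x = 1, y = 3.
LHS = e^(x+y) ≈ 54.5982
RHS = e^x + e^y ≈ 22.8038
Since 54.5982 ≠ 22.8038, the equation fails at this point, so it cannot hold for all real values of x and y for which both sides are defined.
The correct rule is e^(x+y) = e^x · e^y (a product, not a sum).

Conclusion: No, this is NOT an identity.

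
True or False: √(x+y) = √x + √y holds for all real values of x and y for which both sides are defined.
Claim: √(x+y) = √x + √y.
Test a specific point where both sides are defined: x = 4, y = 3/2.
LHS = √(x+y) ≈ 2.3452
RHS = √x + √y ≈ 3.2247
Since 2.3452 ≠ 3.2247, the equation fails at this point, so it cannot hold for all real values of x and y for which both sides are defined.
Squaring the right side gives x + 2√(xy) + y, not x + y.

Conclusion: False.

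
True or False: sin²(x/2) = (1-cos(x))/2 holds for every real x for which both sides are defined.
True.

Claim: sin²(x/2) = (1-cos(x))/2.
Reasoning: Use cos(2θ) = 1 - 2sin²θ with θ = x/2: cos(x) = 1 - 2sin²(x/2). Solving for sin²(x/2) gives (1 - cos(x))/2.
So the two sides agree for every real x for which both sides are defined.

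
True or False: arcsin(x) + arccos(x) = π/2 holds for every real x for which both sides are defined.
Claim: arcsin(x) + arccos(x) = π/2.
Reasoning: Both sides are defined for -1 ≤ x ≤ 1. Let θ = arcsin(x), so sin θ = x and θ ∈ [-π/2, π/2]. Then cos(π/2 - θ) = sin θ = x and π/2 - θ ∈ [0, π], which is exactly the range of arccos, so arccos(x) = π/2 - θ. Adding: arcsin(x) + arccos(x) = θ + (π/2 - θ) = π/2.
So the two sides agree for every real x for which both sides are defined.

Conclusion: True.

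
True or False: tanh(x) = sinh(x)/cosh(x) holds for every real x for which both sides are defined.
True.

Claim: tanh(x) = sinh(x)/cosh(x).
Reasoning: tanh(x) is defined as sinh(x)/cosh(x) = (e^x - e^-x)/(e^x + e^-x); cosh(x) ≥ 1 is never zero, so this holds for every real x.
So the two sides agree for every real x for which both sides are defined.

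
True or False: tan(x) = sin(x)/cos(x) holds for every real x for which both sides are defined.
True.

Claim: tan(x) = sin(x)/cos(x).
Reasoning: For an angle x whose terminal point on the unit circle is (cos x, sin x), tan(x) is defined as the ratio (second coordinate)/(first coordinate) = sin(x)/cos(x), wherever cos(x) ≠ 0.
So the two sides agree for every real x for which both sides are defined.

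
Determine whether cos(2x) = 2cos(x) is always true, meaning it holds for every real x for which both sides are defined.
Claim: cos(2x) = 2cos(x).
Test a specific point where both sides are defined: x = π/4.
LHS = cos(2x) ≈ 0.0000
RHS = 2cos(x) ≈ 1.4142
Since 0.0000 ≠ 1.4142, the equation fails at this point, so it cannot hold for every real x for which both sides are defined.
The correct double-angle formula is cos(2x) = cos²x - sin²x.

Conclusion: No, this is NOT an identity.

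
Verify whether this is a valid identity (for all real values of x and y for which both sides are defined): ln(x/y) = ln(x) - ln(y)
Yes, this is an identity.

Claim: ln(x/y) = ln(x) - ln(y).
Reasoning: Both sides are simultaneously defined only when x, y > 0. Write x = e^p, y = e^q. Then x/y = e^(p-q), so ln(x/y) = p - q = ln(x) - ln(y).
So the two sides agree for all real values of x and y for which both sides are defined.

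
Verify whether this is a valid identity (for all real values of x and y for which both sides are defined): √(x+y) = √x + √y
Claim: √(x+y) = √x + √y.
Test a specific point where both sides are defined: x = 5, y = 3/2.
LHS = √(x+y) ≈ 2.5495
RHS = √x + √y ≈ 3.4608
Since 2.5495 ≠ 3.4608, the equation fails at this point, so it cannot hold for all real values of x and y for which both sides are defined.
Squaring the right side gives x + 2√(xy) + y, not x + y.

Conclusion: No, this is NOT an identity.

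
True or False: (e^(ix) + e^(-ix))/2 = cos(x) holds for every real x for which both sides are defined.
True.

Claim: (e^(ix) + e^(-ix))/2 = cos(x).
Reasoning: By Euler's formula e^(ix) = cos(x) + i·sin(x) and e^(-ix) = cos(x) - i·sin(x). Adding cancels the sine terms: e^(ix) + e^(-ix) = 2cos(x); divide by 2.
So the two sides agree for every real x for which both sides are defined.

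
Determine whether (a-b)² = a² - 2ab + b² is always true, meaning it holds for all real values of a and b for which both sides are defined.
Yes, this is an identity.

Claim: (a-b)² = a² - 2ab + b².
Reasoning: Expand: (a-b)² = (a-b)(a-b) = a·a - a·b - b·a + b·b = a² - 2ab + b².
So the two sides agree for all real values of a and b for which both sides are defined.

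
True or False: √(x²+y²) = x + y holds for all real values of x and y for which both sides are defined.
Claim: √(x²+y²) = x + y.
Test a specific point where both sides are defined: x = 3/2, y = 3.
LHS = √(x²+y²) ≈ 3.3541
RHS = x + y ≈ 4.5000
Since 3.3541 ≠ 4.5000, the equation fails at this point, so it cannot hold for all real values of x and y for which both sides are defined.
(x+y)² = x² + 2xy + y², not x² + y², so the square root does not split this way.

Conclusion: False.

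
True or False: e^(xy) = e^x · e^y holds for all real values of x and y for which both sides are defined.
False.

Claim: e^(xy) = e^x · e^y.
Test a specific point where both sides are defined: x = 2, y = 1.
LHS = e^(xy) ≈ 7.3891
RHS = e^x · e^y ≈ 20.0855
Since 7.3891 ≠ 20.0855, the equation fails at this point, so it cannot hold for all real values of x and y for which both sides are defined.
e^x · e^y = e^(x+y), not e^(xy).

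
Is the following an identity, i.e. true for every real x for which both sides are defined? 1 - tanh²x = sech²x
Claim: 1 - tanh²x = sech²x.
Reasoning: Divide cosh²x - sinh²x = 1 through by cosh²x (never zero): 1 - tanh²x = 1/cosh²x = sech²x.
So the two sides agree for every real x for which both sides are defined.

Conclusion: Yes, this is an identity.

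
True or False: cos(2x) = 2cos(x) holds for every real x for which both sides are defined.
Claim: cos(2x) = 2cos(x).
Test a specific point where both sides are defined: x = -π/4.
LHS = cos(2x) ≈ 0.0000
RHS = 2cos(x) ≈ 1.4142
Since 0.0000 ≠ 1.4142, the equation fails at this point, so it cannot hold for every real x for which both sides are defined.
The correct double-angle formula is cos(2x) = cos²x - sin²x.

Conclusion: False.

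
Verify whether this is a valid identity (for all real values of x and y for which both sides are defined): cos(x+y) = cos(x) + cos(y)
No, this is NOT an identity.

Claim: cos(x+y) = cos(x) + cos(y).
Test a specific point where both sides are defined: x = -π/6, y = -π/4.
LHS = cos(x+y) ≈ 0.2588
RHS = cos(x) + cos(y) ≈ 1.5731
Since 0.2588 ≠ 1.5731, the equation fails at this point, so it cannot hold for all real values of x and y for which both sides are defined.
The correct expansion is cos(x+y) = cos(x)cos(y) - sin(x)sin(y); cosine is not additive.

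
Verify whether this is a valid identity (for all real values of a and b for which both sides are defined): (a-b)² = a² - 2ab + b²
Yes, this is an identity.

Claim: (a-b)² = a² - 2ab + b².
Reasoning: Expand: (a-b)² = (a-b)(a-b) = a·a - a·b - b·a + b·b = a² - 2ab + b².
So the two sides agree for all real values of a and b for which both sides are defined.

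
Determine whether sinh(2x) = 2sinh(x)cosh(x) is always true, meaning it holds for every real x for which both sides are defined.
Claim: sinh(2x) = 2sinh(x)cosh(x).
Reasoning: 2sinh(x)cosh(x) = 2 · (e^x - e^-x)/2 · (e^x + e^-x)/2 = (e^(2x) - e^(-2x))/2 = sinh(2x).
So the two sides agree for every real x for which both sides are defined.

Conclusion: Yes, this is an identity.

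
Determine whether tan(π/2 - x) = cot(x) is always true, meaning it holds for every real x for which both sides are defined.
Yes, this is an identity.

Claim: tan(π/2 - x) = cot(x).
Reasoning: tan(π/2 - x) = sin(π/2 - x)/cos(π/2 - x) = cos(x)/sin(x) = cot(x), using the cofunction identities sin(π/2 - x) = cos(x) and cos(π/2 - x) = sin(x).
So the two sides agree for every real x for which both sides are defined.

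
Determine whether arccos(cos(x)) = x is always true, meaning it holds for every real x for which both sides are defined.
Claim: arccos(cos(x)) = x.
Test a specific point where both sides are defined: x = -π/6.
LHS = arccos(cos(x)) ≈ 0.5236
RHS = x ≈ -0.5236
Since 0.5236 ≠ -0.5236, the equation fails at this point, so it cannot hold for every real x for which both sides are defined.
arccos only returns values in [0, π], so arccos(cos(x)) = x holds only for x in that interval, not for all real x.

Conclusion: No, this is NOT an identity.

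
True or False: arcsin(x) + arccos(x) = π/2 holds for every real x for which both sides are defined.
True.

Claim: arcsin(x) + arccos(x) = π/2.
Reasoning: Both sides are defined for -1 ≤ x ≤ 1. Let θ = arcsin(x), so sin θ = x and θ ∈ [-π/2, π/2]. Then cos(π/2 - θ) = sin θ = x and π/2 - θ ∈ [0, π], which is exactly the range of arccos, so arccos(x) = π/2 - θ. Adding: arcsin(x) + arccos(x) = θ + (π/2 - θ) = π/2.
So the two sides agree for every real x for which both sides are defined.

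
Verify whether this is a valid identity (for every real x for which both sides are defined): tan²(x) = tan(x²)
No, this is NOT an identity.

Claim: tan²(x) = tan(x²).
Test a specific point where both sides are defined: x = -π/3.
LHS = tan²(x) ≈ 3.0000
RHS = tan(x²) ≈ 1.9485
Since 3.0000 ≠ 1.9485, the equation fails at this point, so it cannot hold for every real x for which both sides are defined.
tan²(x) means (tan x)², squaring the output; tan(x²) squares the input. These are different functions.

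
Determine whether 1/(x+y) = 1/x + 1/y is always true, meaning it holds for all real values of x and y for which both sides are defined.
No, this is NOT an identity.

Claim: 1/(x+y) = 1/x + 1/y.
Test a specific point where both sides are defined: x = 1/2, y = 3.
LHS = 1/(x+y) ≈ 0.2857
RHS = 1/x + 1/y ≈ 2.3333
Since 0.2857 ≠ 2.3333, the equation fails at this point, so it cannot hold for all real values of x and y for which both sides are defined.
1/x + 1/y = (x+y)/(xy), which is not 1/(x+y).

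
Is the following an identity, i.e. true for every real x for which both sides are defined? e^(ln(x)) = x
Claim: e^(ln(x)) = x.
Reasoning: For x > 0, ln(x) is by definition the exponent p such that e^p = x. Raising e to that exponent therefore returns x: e^(ln x) = x.
So the two sides agree for every real x for which both sides are defined.

Conclusion: Yes, this is an identity.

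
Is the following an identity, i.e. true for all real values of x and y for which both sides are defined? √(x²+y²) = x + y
No, this is NOT an identity.

Claim: √(x²+y²) = x + y.
Test a specific point where both sides are defined: x = 3/2, y = 5.
LHS = √(x²+y²) ≈ 5.2202
RHS = x + y ≈ 6.5000
Since 5.2202 ≠ 6.5000, the equation fails at this point, so it cannot hold for all real values of x and y for which both sides are defined.
(x+y)² = x² + 2xy + y², not x² + y², so the square root does not split this way.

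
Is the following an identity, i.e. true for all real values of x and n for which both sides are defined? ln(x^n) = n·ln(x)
Yes, this is an identity.

Claim: ln(x^n) = n·ln(x).
Reasoning: The right side requires x > 0. For x > 0, x^n = (e^(ln x))^n = e^(n·ln x), so taking ln of both sides gives ln(x^n) = n·ln(x).
So the two sides agree for all real values of x and n for which both sides are defined.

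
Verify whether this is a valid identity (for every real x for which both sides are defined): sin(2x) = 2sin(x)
Claim: sin(2x) = 2sin(x).
Test a specific point where both sides are defined: x = -π/3.
LHS = sin(2x) ≈ -0.8660
RHS = 2sin(x) ≈ -1.7321
Since -0.8660 ≠ -1.7321, the equation fails at this point, so it cannot hold for every real x for which both sides are defined.
The correct double-angle formula is sin(2x) = 2sin(x)cos(x).

Conclusion: No, this is NOT an identity.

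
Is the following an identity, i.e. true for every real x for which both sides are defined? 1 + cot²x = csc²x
Claim: 1 + cot²x = csc²x.
Reasoning: Start from sin²x + cos²x = 1 and divide every term by sin²x (allowed wherever cot x and csc x are defined): 1 + cot²x = 1/sin²x = csc²x.
So the two sides agree for every real x for which both sides are defined.

Conclusion: Yes, this is an identity.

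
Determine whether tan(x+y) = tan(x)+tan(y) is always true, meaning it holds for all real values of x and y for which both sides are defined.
No, this is NOT an identity.

Claim: tan(x+y) = tan(x)+tan(y).
Test a specific point where both sides are defined: x = -π/4, y = π/6.
LHS = tan(x+y) ≈ -0.2679
RHS = tan(x)+tan(y) ≈ -0.4226
Since -0.2679 ≠ -0.4226, the equation fails at this point, so it cannot hold for all real values of x and y for which both sides are defined.
The correct formula is tan(x+y) = (tan(x) + tan(y))/(1 - tan(x)tan(y)).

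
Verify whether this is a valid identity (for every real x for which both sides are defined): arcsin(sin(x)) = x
No, this is NOT an identity.

Claim: arcsin(sin(x)) = x.
Test a specific point where both sides are defined: x = 3π/4.
LHS = arcsin(sin(x)) ≈ 0.7854
RHS = x ≈ 2.3562
Since 0.7854 ≠ 2.3562, the equation fails at this point, so it cannot hold for every real x for which both sides are defined.
arcsin only returns values in [-π/2, π/2], so arcsin(sin(x)) = x holds only for x in that interval, not for all real x.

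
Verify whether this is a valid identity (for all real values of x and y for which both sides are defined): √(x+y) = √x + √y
No, this is NOT an identity.

Claim: √(x+y) = √x + √y.
Test a specific point where both sides are defined: x = 1, y = 3/2.
LHS = √(x+y) ≈ 1.5811
RHS = √x + √y ≈ 2.2247
Since 1.5811 ≠ 2.2247, the equation fails at this point, so it cannot hold for all real values of x and y for which both sides are defined.
Squaring the right side gives x + 2√(xy) + y, not x + y.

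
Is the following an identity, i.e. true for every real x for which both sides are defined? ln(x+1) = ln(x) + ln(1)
No, this is NOT an identity.

Claim: ln(x+1) = ln(x) + ln(1).
Test a specific point where both sides are defined: x = 4.
LHS = ln(x+1) ≈ 1.6094
RHS = ln(x) + ln(1) ≈ 1.3863
Since 1.6094 ≠ 1.3863, the equation fails at this point, so it cannot hold for every real x for which both sides are defined.
ln(1) = 0, so the right side is just ln(x), which differs from ln(x+1).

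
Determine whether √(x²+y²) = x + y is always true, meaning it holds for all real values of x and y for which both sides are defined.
No, this is NOT an identity.

Claim: √(x²+y²) = x + y.
Test a specific point where both sides are defined: x = 1/2, y = 1/2.
LHS = √(x²+y²) ≈ 0.7071
RHS = x + y ≈ 1.0000
Since 0.7071 ≠ 1.0000, the equation fails at this point, so it cannot hold for all real values of x and y for which both sides are defined.
(x+y)² = x² + 2xy + y², not x² + y², so the square root does not split this way.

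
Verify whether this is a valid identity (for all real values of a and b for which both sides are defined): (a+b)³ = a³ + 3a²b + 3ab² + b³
Yes, this is an identity.

Claim: (a+b)³ = a³ + 3a²b + 3ab² + b³.
Reasoning: (a+b)³ = (a+b)(a+b)² = (a+b)(a² + 2ab + b²) = a³ + 2a²b + ab² + a²b + 2ab² + b³ = a³ + 3a²b + 3ab² + b³.
So the two sides agree for all real values of a and b for which both sides are defined.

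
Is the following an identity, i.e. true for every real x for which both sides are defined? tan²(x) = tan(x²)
Claim: tan²(x) = tan(x²).
Test a specific point where both sides are defined: x = π/6.
LHS = tan²(x) ≈ 0.3333
RHS = tan(x²) ≈ 0.2812
Since 0.3333 ≠ 0.2812, the equation fails at this point, so it cannot hold for every real x for which both sides are defined.
tan²(x) means (tan x)², squaring the output; tan(x²) squares the input. These are different functions.

Conclusion: No, this is NOT an identity.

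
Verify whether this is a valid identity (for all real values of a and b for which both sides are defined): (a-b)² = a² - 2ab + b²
Claim: (a-b)² = a² - 2ab + b².
Reasoning: Expand: (a-b)² = (a-b)(a-b) = a·a - a·b - b·a + b·b = a² - 2ab + b².
So the two sides agree for all real values of a and b for which both sides are defined.

Conclusion: Yes, this is an identity.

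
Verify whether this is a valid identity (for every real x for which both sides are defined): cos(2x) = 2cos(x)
Claim: cos(2x) = 2cos(x).
Test a specific point where both sides are defined: x = π/6.
LHS = cos(2x) ≈ 0.5000
RHS = 2cos(x) ≈ 1.7321
Since 0.5000 ≠ 1.7321, the equation fails at this point, so it cannot hold for every real x for which both sides are defined.
The correct double-angle formula is cos(2x) = cos²x - sin²x.

Conclusion: No, this is NOT an identity.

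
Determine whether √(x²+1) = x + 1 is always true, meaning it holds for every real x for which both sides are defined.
Claim: √(x²+1) = x + 1.
Test a specific point where both sides are defined: x = -3.
LHS = √(x²+1) ≈ 3.1623
RHS = x + 1 ≈ -2.0000
Since 3.1623 ≠ -2.0000, the equation fails at this point, so it cannot hold for every real x for which both sides are defined.
(x+1)² = x² + 2x + 1 ≠ x² + 1 unless x = 0.

Conclusion: No, this is NOT an identity.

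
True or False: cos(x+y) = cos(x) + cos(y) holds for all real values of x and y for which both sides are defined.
False.

Claim: cos(x+y) = cos(x) + cos(y).
Test a specific point where both sides are defined: x = -π/6, y = π/6.
LHS = cos(x+y) ≈ 1.0000
RHS = cos(x) + cos(y) ≈ 1.7321
Since 1.0000 ≠ 1.7321, the equation fails at this point, so it cannot hold for all real values of x and y for which both sides are defined.
The correct expansion is cos(x+y) = cos(x)cos(y) - sin(x)sin(y); cosine is not additive.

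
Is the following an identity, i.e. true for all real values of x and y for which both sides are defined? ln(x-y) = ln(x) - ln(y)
Claim: ln(x-y) = ln(x) - ln(y).
Test a specific point where both sides are defined: x = 3/2, y = 1.
LHS = ln(x-y) ≈ -0.6931
RHS = ln(x) - ln(y) ≈ 0.4055
Since -0.6931 ≠ 0.4055, the equation fails at this point, so it cannot hold for all real values of x and y for which both sides are defined.
ln(x) - ln(y) = ln(x/y), not ln(x-y).

Conclusion: No, this is NOT an identity.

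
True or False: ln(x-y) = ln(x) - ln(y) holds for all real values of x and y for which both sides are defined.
False.

Claim: ln(x-y) = ln(x) - ln(y).
Test a specific point where both sides are defined: x = 4, y = 1.
LHS = ln(x-y) ≈ 1.0986
RHS = ln(x) - ln(y) ≈ 1.3863
Since 1.0986 ≠ 1.3863, the equation fails at this point, so it cannot hold for all real values of x and y for which both sides are defined.
ln(x) - ln(y) = ln(x/y), not ln(x-y).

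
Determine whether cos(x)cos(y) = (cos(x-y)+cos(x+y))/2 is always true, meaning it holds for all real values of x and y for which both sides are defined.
Claim: cos(x)cos(y) = (cos(x-y)+cos(x+y))/2.
Reasoning: cos(x-y) = cos(x)cos(y) + sin(x)sin(y) and cos(x+y) = cos(x)cos(y) - sin(x)sin(y). Adding, cos(x-y) + cos(x+y) = 2cos(x)cos(y); divide by 2.
So the two sides agree for all real values of x and y for which both sides are defined.

Conclusion: Yes, this is an identity.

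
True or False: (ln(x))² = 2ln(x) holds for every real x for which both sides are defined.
False.

Claim: (ln(x))² = 2ln(x).
Test a specific point where both sides are defined: x = 3.
LHS = (ln(x))² ≈ 1.2069
RHS = 2ln(x) ≈ 2.1972
Since 1.2069 ≠ 2.1972, the equation fails at this point, so it cannot hold for every real x for which both sides are defined.
2ln(x) equals ln(x²), which is not the same as (ln x)².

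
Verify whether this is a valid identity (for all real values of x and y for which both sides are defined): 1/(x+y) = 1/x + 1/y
Claim: 1/(x+y) = 1/x + 1/y.
Test a specific point where both sides are defined: x = 3, y = 3/2.
LHS = 1/(x+y) ≈ 0.2222
RHS = 1/x + 1/y ≈ 1.0000
Since 0.2222 ≠ 1.0000, the equation fails at this point, so it cannot hold for all real values of x and y for which both sides are defined.
1/x + 1/y = (x+y)/(xy), which is not 1/(x+y).

Conclusion: No, this is NOT an identity.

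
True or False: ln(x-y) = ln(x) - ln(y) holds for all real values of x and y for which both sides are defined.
False.

Claim: ln(x-y) = ln(x) - ln(y).
Test a specific point where both sides are defined: x = 5, y = 3/2.
LHS = ln(x-y) ≈ 1.2528
RHS = ln(x) - ln(y) ≈ 1.2040
Since 1.2528 ≠ 1.2040, the equation fails at this point, so it cannot hold for all real values of x and y for which both sides are defined.
ln(x) - ln(y) = ln(x/y), not ln(x-y).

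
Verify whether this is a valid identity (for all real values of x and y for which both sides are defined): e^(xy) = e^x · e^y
Claim: e^(xy) = e^x · e^y.
Test a specific point where both sides are defined: x = -1, y = -2.
LHS = e^(xy) ≈ 7.3891
RHS = e^x · e^y ≈ 0.0498
Since 7.3891 ≠ 0.0498, the equation fails at this point, so it cannot hold for all real values of x and y for which both sides are defined.
e^x · e^y = e^(x+y), not e^(xy).

Conclusion: No, this is NOT an identity.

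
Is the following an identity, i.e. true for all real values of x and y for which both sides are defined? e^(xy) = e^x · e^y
No, this is NOT an identity.

Claim: e^(xy) = e^x · e^y.
Test a specific point where both sides are defined: x = 1, y = 2.
LHS = e^(xy) ≈ 7.3891
RHS = e^x · e^y ≈ 20.0855
Since 7.3891 ≠ 20.0855, the equation fails at this point, so it cannot hold for all real values of x and y for which both sides are defined.
e^x · e^y = e^(x+y), not e^(xy).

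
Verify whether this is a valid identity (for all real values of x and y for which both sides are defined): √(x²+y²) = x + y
Claim: √(x²+y²) = x + y.
Test a specific point where both sides are defined: x = -3, y = 5.
LHS = √(x²+y²) ≈ 5.8310
RHS = x + y ≈ 2.0000
Since 5.8310 ≠ 2.0000, the equation fails at this point, so it cannot hold for all real values of x and y for which both sides are defined.
(x+y)² = x² + 2xy + y², not x² + y², so the square root does not split this way.

Conclusion: No, this is NOT an identity.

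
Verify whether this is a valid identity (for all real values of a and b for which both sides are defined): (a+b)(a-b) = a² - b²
Claim: (a+b)(a-b) = a² - b².
Reasoning: Expand: (a+b)(a-b) = a² - ab + ba - b² = a² - b² (the cross terms cancel).
So the two sides agree for all real values of a and b for which both sides are defined.

Conclusion: Yes, this is an identity.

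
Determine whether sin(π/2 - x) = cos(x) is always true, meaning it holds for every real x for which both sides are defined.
Yes, this is an identity.

Claim: sin(π/2 - x) = cos(x).
Reasoning: Use sin(u - v) = sin(u)cos(v) - cos(u)sin(v) with u = π/2, v = x: sin(π/2)cos(x) - cos(π/2)sin(x) = 1·cos(x) - 0·sin(x) = cos(x).
So the two sides agree for every real x for which both sides are defined.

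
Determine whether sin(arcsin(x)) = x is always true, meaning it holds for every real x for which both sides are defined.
Claim: sin(arcsin(x)) = x.
Reasoning: For -1 ≤ x ≤ 1 (where arcsin is defined), arcsin(x) is by definition an angle whose sine equals x. Taking the sine of that angle returns x. (Note the other order, arcsin(sin x) = x, is NOT an identity.)
So the two sides agree for every real x for which both sides are defined.

Conclusion: Yes, this is an identity.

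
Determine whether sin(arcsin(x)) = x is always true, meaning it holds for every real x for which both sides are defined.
Yes, this is an identity.

Claim: sin(arcsin(x)) = x.
Reasoning: For -1 ≤ x ≤ 1 (where arcsin is defined), arcsin(x) is by definition an angle whose sine equals x. Taking the sine of that angle returns x. (Note the other order, arcsin(sin x) = x, is NOT an identity.)
So the two sides agree for every real x for which both sides are defined.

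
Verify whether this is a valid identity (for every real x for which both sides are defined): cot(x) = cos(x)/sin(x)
Yes, this is an identity.

Claim: cot(x) = cos(x)/sin(x).
Reasoning: cot(x) is defined as 1/tan(x) = 1/(sin(x)/cos(x)) = cos(x)/sin(x), wherever sin(x) ≠ 0.
So the two sides agree for every real x for which both sides are defined.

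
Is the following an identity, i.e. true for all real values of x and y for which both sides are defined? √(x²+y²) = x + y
No, this is NOT an identity.

Claim: √(x²+y²) = x + y.
Test a specific point where both sides are defined: x = 1, y = 5.
LHS = √(x²+y²) ≈ 5.0990
RHS = x + y ≈ 6.0000
Since 5.0990 ≠ 6.0000, the equation fails at this point, so it cannot hold for all real values of x and y for which both sides are defined.
(x+y)² = x² + 2xy + y², not x² + y², so the square root does not split this way.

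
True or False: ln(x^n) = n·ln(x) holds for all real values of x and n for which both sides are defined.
True.

Claim: ln(x^n) = n·ln(x).
Reasoning: The right side requires x > 0. For x > 0, x^n = (e^(ln x))^n = e^(n·ln x), so taking ln of both sides gives ln(x^n) = n·ln(x).
So the two sides agree for all real values of x and n for which both sides are defined.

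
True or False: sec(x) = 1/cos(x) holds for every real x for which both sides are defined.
Claim: sec(x) = 1/cos(x).
Reasoning: sec(x) is by definition the reciprocal of cos(x), wherever cos(x) ≠ 0.
So the two sides agree for every real x for which both sides are defined.

Conclusion: True.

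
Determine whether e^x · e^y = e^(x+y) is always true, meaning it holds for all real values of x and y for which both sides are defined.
Yes, this is an identity.

Claim: e^x · e^y = e^(x+y).
Reasoning: This is the law of exponents for a common base: multiplying powers adds exponents. E.g. from the series, (Σ x^j/j!)(Σ y^k/k!) = Σ_m (Σ_{j+k=m} x^j y^k/(j!k!)) = Σ_m (x+y)^m/m! by the binomial theorem.
So the two sides agree for all real values of x and y for which both sides are defined.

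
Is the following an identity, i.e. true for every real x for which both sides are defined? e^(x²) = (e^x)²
No, this is NOT an identity.

Claim: e^(x²) = (e^x)².
Test a specific point where both sides are defined: x = -2.
LHS = e^(x²) ≈ 54.5982
RHS = (e^x)² ≈ 0.0183
Since 54.5982 ≠ 0.0183, the equation fails at this point, so it cannot hold for every real x for which both sides are defined.
(e^x)² = e^(2x), and 2x ≠ x² in general.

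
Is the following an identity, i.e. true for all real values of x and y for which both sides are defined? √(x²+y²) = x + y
Claim: √(x²+y²) = x + y.
Test a specific point where both sides are defined: x = -3, y = 3.
LHS = √(x²+y²) ≈ 4.2426
RHS = x + y ≈ 0.0000
Since 4.2426 ≠ 0.0000, the equation fails at this point, so it cannot hold for all real values of x and y for which both sides are defined.
(x+y)² = x² + 2xy + y², not x² + y², so the square root does not split this way.

Conclusion: No, this is NOT an identity.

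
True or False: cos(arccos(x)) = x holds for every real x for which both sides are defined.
True.

Claim: cos(arccos(x)) = x.
Reasoning: For -1 ≤ x ≤ 1 (where arccos is defined), arccos(x) is by definition an angle whose cosine equals x. Taking the cosine of that angle returns x. (Note the other order, arccos(cos x) = x, is NOT an identity.)
So the two sides agree for every real x for which both sides are defined.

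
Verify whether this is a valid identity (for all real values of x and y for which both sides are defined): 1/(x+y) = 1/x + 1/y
No, this is NOT an identity.

Claim: 1/(x+y) = 1/x + 1/y.
Test a specific point where both sides are defined: x = -2, y = 3.
LHS = 1/(x+y) ≈ 1.0000
RHS = 1/x + 1/y ≈ -0.1667
Since 1.0000 ≠ -0.1667, the equation fails at this point, so it cannot hold for all real values of x and y for which both sides are defined.
1/x + 1/y = (x+y)/(xy), which is not 1/(x+y).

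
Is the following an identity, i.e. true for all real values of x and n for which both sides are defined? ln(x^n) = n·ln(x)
Claim: ln(x^n) = n·ln(x).
Reasoning: The right side requires x > 0. For x > 0, x^n = (e^(ln x))^n = e^(n·ln x), so taking ln of both sides gives ln(x^n) = n·ln(x).
So the two sides agree for all real values of x and n for which both sides are defined.

Conclusion: Yes, this is an identity.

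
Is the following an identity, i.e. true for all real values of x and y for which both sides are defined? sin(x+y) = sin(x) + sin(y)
No, this is NOT an identity.

Claim: sin(x+y) = sin(x) + sin(y).
Test a specific point where both sides are defined: x = -π/3, y = π/6.
LHS = sin(x+y) ≈ -0.5000
RHS = sin(x) + sin(y) ≈ -0.3660
Since -0.5000 ≠ -0.3660, the equation fails at this point, so it cannot hold for all real values of x and y for which both sides are defined.
The correct expansion is sin(x+y) = sin(x)cos(y) + cos(x)sin(y); sine is not additive.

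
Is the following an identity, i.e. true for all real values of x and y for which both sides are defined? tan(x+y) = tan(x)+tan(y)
No, this is NOT an identity.

Claim: tan(x+y) = tan(x)+tan(y).
Test a specific point where both sides are defined: x = π/6, y = -π/4.
LHS = tan(x+y) ≈ -0.2679
RHS = tan(x)+tan(y) ≈ -0.4226
Since -0.2679 ≠ -0.4226, the equation fails at this point, so it cannot hold for all real values of x and y for which both sides are defined.
The correct formula is tan(x+y) = (tan(x) + tan(y))/(1 - tan(x)tan(y)).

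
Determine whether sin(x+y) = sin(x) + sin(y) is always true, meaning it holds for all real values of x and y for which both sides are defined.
No, this is NOT an identity.

Claim: sin(x+y) = sin(x) + sin(y).
Test a specific point where both sides are defined: x = π/3, y = π/6.
LHS = sin(x+y) ≈ 1.0000
RHS = sin(x) + sin(y) ≈ 1.3660
Since 1.0000 ≠ 1.3660, the equation fails at this point, so it cannot hold for all real values of x and y for which both sides are defined.
The correct expansion is sin(x+y) = sin(x)cos(y) + cos(x)sin(y); sine is not additive.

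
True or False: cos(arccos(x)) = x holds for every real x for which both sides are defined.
Claim: cos(arccos(x)) = x.
Reasoning: For -1 ≤ x ≤ 1 (where arccos is defined), arccos(x) is by definition an angle whose cosine equals x. Taking the cosine of that angle returns x. (Note the other order, arccos(cos x) = x, is NOT an identity.)
So the two sides agree for every real x for which both sides are defined.

Conclusion: True.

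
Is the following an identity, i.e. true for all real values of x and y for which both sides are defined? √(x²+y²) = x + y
No, this is NOT an identity.

Claim: √(x²+y²) = x + y.
Test a specific point where both sides are defined: x = -2, y = 2.
LHS = √(x²+y²) ≈ 2.8284
RHS = x + y ≈ 0.0000
Since 2.8284 ≠ 0.0000, the equation fails at this point, so it cannot hold for all real values of x and y for which both sides are defined.
(x+y)² = x² + 2xy + y², not x² + y², so the square root does not split this way.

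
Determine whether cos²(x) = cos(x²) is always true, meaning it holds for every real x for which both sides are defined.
Claim: cos²(x) = cos(x²).
Test a specific point where both sides are defined: x = π.
LHS = cos²(x) ≈ 1.0000
RHS = cos(x²) ≈ -0.9027
Since 1.0000 ≠ -0.9027, the equation fails at this point, so it cannot hold for every real x for which both sides are defined.
cos²(x) means (cos x)², squaring the output; cos(x²) squares the input. These are different functions.

Conclusion: No, this is NOT an identity.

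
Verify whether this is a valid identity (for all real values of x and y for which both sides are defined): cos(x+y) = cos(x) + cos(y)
Claim: cos(x+y) = cos(x) + cos(y).
Test a specific point where both sides are defined: x = -π/6, y = 3π/4.
LHS = cos(x+y) ≈ -0.2588
RHS = cos(x) + cos(y) ≈ 0.1589
Since -0.2588 ≠ 0.1589, the equation fails at this point, so it cannot hold for all real values of x and y for which both sides are defined.
The correct expansion is cos(x+y) = cos(x)cos(y) - sin(x)sin(y); cosine is not additive.

Conclusion: No, this is NOT an identity.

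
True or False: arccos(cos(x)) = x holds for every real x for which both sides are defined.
False.

Claim: arccos(cos(x)) = x.
Test a specific point where both sides are defined: x = -π/2.
LHS = arccos(cos(x)) ≈ 1.5708
RHS = x ≈ -1.5708
Since 1.5708 ≠ -1.5708, the equation fails at this point, so it cannot hold for every real x for which both sides are defined.
arccos only returns values in [0, π], so arccos(cos(x)) = x holds only for x in that interval, not for all real x.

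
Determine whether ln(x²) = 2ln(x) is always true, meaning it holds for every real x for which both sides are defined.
Yes, this is an identity.

Claim: ln(x²) = 2ln(x).
Reasoning: The right side requires x > 0. For x > 0, x² = (e^(ln x))² = e^(2ln x), so ln(x²) = 2ln(x). (For x < 0 the right side is undefined, so those values are outside the claim.)
So the two sides agree for every real x for which both sides are defined.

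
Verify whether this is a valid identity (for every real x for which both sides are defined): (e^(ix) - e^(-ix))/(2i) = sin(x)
Claim: (e^(ix) - e^(-ix))/(2i) = sin(x).
Reasoning: By Euler's formula e^(ix) = cos(x) + i·sin(x) and e^(-ix) = cos(x) - i·sin(x). Subtracting cancels the cosine terms: e^(ix) - e^(-ix) = 2i·sin(x); divide by 2i.
So the two sides agree for every real x for which both sides are defined.

Conclusion: Yes, this is an identity.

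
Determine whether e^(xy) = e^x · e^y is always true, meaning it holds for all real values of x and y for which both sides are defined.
No, this is NOT an identity.

Claim: e^(xy) = e^x · e^y.
Test a specific point where both sides are defined: x = 3/2, y = 3/2.
LHS = e^(xy) ≈ 9.4877
RHS = e^x · e^y ≈ 20.0855
Since 9.4877 ≠ 20.0855, the equation fails at this point, so it cannot hold for all real values of x and y for which both sides are defined.
e^x · e^y = e^(x+y), not e^(xy).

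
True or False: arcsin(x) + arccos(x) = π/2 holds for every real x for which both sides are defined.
Claim: arcsin(x) + arccos(x) = π/2.
Reasoning: Both sides are defined for -1 ≤ x ≤ 1. Let θ = arcsin(x), so sin θ = x and θ ∈ [-π/2, π/2]. Then cos(π/2 - θ) = sin θ = x and π/2 - θ ∈ [0, π], which is exactly the range of arccos, so arccos(x) = π/2 - θ. Adding: arcsin(x) + arccos(x) = θ + (π/2 - θ) = π/2.
So the two sides agree for every real x for which both sides are defined.

Conclusion: True.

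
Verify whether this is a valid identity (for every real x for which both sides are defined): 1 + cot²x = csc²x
Yes, this is an identity.

Claim: 1 + cot²x = csc²x.
Reasoning: Start from sin²x + cos²x = 1 and divide every term by sin²x (allowed wherever cot x and csc x are defined): 1 + cot²x = 1/sin²x = csc²x.
So the two sides agree for every real x for which both sides are defined.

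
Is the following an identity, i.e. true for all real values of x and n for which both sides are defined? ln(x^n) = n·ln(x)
Yes, this is an identity.

Claim: ln(x^n) = n·ln(x).
Reasoning: The right side requires x > 0. For x > 0, x^n = (e^(ln x))^n = e^(n·ln x), so taking ln of both sides gives ln(x^n) = n·ln(x).
So the two sides agree for all real values of x and n for which both sides are defined.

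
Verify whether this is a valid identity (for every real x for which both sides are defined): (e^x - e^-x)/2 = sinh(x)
Claim: (e^x - e^-x)/2 = sinh(x).
Reasoning: This is exactly the definition of the hyperbolic sine: sinh(x) := (e^x - e^-x)/2.
So the two sides agree for every real x for which both sides are defined.

Conclusion: Yes, this is an identity.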